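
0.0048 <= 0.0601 True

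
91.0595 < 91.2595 True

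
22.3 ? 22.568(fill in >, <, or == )<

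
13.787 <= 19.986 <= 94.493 True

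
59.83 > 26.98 True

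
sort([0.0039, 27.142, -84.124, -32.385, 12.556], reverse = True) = [27.142, 12.556, 0.0039, -32.385, -84.124]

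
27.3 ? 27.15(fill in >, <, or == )>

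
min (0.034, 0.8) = 0.034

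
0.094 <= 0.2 True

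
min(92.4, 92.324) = 92.324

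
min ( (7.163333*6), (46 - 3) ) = 42.979998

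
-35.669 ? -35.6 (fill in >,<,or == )<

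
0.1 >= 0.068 True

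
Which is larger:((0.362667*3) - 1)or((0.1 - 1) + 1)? ((0.1 - 1) + 1)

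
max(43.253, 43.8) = 43.8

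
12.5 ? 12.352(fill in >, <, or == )>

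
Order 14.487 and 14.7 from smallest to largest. 14.487, 14.7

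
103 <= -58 False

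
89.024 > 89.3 False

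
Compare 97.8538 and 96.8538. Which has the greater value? 97.8538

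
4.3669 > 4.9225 False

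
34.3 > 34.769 False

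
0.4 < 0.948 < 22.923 True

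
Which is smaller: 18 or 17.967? 17.967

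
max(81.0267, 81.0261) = 81.0267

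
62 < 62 False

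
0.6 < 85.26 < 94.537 True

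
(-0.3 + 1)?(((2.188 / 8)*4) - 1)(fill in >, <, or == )>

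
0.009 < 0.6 True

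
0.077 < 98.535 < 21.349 False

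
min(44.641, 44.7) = 44.641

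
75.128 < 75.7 True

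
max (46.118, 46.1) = 46.118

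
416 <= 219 False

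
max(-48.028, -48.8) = -48.028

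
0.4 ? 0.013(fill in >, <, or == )>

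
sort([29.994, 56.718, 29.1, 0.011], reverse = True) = [56.718, 29.994, 29.1, 0.011]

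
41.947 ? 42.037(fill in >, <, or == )<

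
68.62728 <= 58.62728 False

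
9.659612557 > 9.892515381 False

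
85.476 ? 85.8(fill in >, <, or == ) <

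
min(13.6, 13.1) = 13.1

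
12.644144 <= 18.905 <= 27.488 True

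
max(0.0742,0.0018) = 0.0742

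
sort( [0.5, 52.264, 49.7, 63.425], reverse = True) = [63.425, 52.264, 49.7, 0.5]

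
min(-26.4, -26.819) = -26.819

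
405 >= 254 True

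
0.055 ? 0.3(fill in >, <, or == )<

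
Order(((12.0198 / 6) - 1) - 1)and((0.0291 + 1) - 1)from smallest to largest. (((12.0198 / 6) - 1) - 1), ((0.0291 + 1) - 1)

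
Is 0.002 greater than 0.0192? No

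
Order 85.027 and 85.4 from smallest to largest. 85.027, 85.4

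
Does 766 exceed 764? Yes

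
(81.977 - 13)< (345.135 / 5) True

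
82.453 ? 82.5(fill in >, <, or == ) <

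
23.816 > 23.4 True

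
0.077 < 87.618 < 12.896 False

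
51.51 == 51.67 False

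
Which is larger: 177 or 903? 903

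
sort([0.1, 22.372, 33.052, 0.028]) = [0.028, 0.1, 22.372, 33.052]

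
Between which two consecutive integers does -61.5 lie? -62 and -61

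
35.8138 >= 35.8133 True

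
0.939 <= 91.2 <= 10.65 False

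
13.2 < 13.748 True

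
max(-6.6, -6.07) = -6.07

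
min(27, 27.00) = 27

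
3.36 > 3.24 True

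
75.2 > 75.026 True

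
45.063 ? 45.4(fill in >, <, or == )<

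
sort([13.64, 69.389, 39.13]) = [13.64, 39.13, 69.389]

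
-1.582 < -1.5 True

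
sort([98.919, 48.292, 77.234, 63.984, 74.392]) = [48.292, 63.984, 74.392, 77.234, 98.919]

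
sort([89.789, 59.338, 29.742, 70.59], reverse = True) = [89.789, 70.59, 59.338, 29.742]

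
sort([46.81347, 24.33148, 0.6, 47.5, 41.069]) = [0.6, 24.33148, 41.069, 46.81347, 47.5]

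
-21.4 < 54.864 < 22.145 False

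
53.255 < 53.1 False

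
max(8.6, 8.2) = 8.6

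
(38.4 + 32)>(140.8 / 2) False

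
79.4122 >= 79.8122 False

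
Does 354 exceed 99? Yes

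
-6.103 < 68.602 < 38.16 False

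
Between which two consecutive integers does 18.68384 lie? 18 and 19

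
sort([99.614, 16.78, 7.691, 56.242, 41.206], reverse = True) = [99.614, 56.242, 41.206, 16.78, 7.691]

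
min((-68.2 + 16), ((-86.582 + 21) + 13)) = -52.582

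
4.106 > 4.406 False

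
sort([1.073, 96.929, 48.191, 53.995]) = [1.073, 48.191, 53.995, 96.929]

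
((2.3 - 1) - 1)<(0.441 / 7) False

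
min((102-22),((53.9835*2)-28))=79.967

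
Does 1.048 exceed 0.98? Yes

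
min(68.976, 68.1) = 68.1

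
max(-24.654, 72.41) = 72.41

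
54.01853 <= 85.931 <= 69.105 False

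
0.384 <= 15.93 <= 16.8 True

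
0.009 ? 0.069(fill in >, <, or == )<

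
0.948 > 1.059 False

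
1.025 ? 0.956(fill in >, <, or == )>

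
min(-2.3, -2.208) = -2.3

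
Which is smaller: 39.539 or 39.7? 39.539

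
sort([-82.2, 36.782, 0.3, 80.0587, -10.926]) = [-82.2, -10.926, 0.3, 36.782, 80.0587]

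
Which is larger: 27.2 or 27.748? 27.748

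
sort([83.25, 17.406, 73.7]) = [17.406, 73.7, 83.25]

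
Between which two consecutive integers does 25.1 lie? 25 and 26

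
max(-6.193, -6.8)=-6.193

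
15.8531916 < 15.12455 False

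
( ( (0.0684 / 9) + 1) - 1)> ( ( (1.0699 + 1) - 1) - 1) False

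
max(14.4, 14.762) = 14.762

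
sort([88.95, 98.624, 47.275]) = [47.275, 88.95, 98.624]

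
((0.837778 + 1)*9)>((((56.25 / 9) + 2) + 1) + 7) True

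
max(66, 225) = 225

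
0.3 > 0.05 True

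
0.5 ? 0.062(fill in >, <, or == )>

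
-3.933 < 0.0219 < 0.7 True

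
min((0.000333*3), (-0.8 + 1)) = 0.000999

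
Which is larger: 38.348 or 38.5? 38.5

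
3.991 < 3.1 False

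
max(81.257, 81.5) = 81.5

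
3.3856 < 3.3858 True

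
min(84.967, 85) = 84.967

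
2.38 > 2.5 False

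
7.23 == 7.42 False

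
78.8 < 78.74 False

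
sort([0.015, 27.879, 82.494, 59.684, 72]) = [0.015, 27.879, 59.684, 72, 82.494]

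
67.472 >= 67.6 False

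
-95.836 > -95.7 False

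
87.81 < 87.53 False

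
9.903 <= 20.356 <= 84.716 True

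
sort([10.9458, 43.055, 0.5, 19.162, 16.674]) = [0.5, 10.9458, 16.674, 19.162, 43.055]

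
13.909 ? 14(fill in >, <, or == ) <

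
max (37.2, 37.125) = 37.2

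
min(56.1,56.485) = 56.1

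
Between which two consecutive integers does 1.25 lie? 1 and 2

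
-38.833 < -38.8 True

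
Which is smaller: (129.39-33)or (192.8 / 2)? (129.39-33)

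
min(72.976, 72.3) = 72.3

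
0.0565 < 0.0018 False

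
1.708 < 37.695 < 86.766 True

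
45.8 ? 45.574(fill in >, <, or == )>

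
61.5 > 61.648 False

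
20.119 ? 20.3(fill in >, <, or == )<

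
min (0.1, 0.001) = 0.001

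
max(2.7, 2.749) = 2.749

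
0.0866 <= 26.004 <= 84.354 True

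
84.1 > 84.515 False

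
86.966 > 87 False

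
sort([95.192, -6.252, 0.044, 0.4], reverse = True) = [95.192, 0.4, 0.044, -6.252]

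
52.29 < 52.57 True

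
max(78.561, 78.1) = 78.561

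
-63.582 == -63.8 False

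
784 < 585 False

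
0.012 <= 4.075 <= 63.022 True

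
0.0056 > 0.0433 False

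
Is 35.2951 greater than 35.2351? Yes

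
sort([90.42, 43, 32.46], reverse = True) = [90.42, 43, 32.46]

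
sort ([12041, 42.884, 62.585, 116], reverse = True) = [12041, 116, 62.585, 42.884]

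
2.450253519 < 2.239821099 False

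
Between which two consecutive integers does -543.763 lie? -544 and -543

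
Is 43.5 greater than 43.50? No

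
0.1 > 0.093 True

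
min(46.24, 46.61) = 46.24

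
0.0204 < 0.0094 False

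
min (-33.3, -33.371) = -33.371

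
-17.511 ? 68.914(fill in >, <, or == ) <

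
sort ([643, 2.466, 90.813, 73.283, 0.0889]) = [0.0889, 2.466, 73.283, 90.813, 643]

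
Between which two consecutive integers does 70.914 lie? 70 and 71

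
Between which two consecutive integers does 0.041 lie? 0 and 1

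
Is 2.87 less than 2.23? No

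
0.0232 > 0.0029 True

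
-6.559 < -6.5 True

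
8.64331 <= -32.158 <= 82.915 False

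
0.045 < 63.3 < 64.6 True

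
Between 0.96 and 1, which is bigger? 1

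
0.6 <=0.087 False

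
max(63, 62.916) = 63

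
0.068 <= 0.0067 False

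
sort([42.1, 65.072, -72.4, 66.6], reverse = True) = [66.6, 65.072, 42.1, -72.4]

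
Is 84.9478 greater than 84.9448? Yes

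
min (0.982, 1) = 0.982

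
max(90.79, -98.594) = 90.79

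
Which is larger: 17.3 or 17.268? 17.3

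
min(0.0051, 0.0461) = 0.0051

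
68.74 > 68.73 True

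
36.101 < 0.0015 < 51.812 False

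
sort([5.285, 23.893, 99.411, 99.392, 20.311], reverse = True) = [99.411, 99.392, 23.893, 20.311, 5.285]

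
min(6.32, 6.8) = 6.32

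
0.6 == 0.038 False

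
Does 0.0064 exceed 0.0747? No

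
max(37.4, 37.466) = 37.466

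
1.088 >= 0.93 True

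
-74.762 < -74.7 True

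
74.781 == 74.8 False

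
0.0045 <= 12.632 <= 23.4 True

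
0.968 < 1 True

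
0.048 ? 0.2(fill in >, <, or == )<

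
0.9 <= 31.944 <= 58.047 True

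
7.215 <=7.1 False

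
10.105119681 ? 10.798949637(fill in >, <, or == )<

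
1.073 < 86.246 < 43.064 False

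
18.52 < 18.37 False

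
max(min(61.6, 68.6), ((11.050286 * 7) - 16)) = 61.6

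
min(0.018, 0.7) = 0.018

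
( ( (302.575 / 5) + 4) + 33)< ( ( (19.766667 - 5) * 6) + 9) True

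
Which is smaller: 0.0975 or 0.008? 0.008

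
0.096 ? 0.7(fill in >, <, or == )<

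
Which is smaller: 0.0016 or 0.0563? 0.0016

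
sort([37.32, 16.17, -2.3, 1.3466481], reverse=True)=[37.32, 16.17, 1.3466481, -2.3]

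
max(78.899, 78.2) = 78.899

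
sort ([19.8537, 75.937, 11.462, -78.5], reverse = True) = [75.937, 19.8537, 11.462, -78.5]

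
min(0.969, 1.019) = 0.969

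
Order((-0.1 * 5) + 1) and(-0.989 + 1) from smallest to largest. (-0.989 + 1), ((-0.1 * 5) + 1)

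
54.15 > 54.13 True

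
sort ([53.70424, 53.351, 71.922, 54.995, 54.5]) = [53.351, 53.70424, 54.5, 54.995, 71.922]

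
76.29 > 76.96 False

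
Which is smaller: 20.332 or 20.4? 20.332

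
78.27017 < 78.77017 True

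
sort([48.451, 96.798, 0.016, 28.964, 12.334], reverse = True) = [96.798, 48.451, 28.964, 12.334, 0.016]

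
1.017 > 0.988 True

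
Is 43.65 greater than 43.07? Yes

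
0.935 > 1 False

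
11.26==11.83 False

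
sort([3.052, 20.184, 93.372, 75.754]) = [3.052, 20.184, 75.754, 93.372]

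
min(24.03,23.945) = 23.945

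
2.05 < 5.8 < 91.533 True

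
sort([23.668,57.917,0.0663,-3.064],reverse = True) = [57.917,23.668,0.0663,-3.064]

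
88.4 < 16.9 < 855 False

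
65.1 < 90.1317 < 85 False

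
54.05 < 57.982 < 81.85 True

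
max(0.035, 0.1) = 0.1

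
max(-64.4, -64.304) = -64.304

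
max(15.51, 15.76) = 15.76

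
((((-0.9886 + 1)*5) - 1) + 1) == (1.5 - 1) False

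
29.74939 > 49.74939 False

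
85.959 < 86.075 True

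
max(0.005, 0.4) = 0.4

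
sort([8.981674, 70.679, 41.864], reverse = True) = [70.679, 41.864, 8.981674]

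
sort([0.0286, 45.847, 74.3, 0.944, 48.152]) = [0.0286, 0.944, 45.847, 48.152, 74.3]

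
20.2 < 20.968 True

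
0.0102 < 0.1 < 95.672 True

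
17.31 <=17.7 True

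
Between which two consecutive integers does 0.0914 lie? 0 and 1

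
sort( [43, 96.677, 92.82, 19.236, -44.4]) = [-44.4, 19.236, 43, 92.82, 96.677]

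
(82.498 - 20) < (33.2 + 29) False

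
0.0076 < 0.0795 True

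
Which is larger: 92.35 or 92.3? 92.35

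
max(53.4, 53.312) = 53.4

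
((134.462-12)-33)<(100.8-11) True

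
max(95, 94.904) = 95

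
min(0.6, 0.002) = 0.002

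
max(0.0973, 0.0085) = 0.0973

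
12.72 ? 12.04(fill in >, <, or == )>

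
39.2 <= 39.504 True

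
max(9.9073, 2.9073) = 9.9073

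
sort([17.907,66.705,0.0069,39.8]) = [0.0069,17.907,39.8,66.705]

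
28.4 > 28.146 True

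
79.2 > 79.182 True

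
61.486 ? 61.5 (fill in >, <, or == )<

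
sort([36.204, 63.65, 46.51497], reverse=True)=[63.65, 46.51497, 36.204]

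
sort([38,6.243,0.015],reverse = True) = [38,6.243,0.015]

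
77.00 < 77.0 False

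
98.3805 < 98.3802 False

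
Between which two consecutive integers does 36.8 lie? 36 and 37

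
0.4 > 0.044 True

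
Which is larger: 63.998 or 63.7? 63.998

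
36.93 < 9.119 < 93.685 False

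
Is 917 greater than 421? Yes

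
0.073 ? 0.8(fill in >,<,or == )<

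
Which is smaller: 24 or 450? 24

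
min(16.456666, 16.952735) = 16.456666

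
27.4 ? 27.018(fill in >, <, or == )>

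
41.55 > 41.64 False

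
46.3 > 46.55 False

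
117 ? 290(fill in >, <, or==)<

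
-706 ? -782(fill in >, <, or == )>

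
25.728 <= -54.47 False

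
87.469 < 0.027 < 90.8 False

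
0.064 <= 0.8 True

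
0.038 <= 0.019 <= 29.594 False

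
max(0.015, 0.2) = 0.2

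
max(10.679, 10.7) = 10.7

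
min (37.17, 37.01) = 37.01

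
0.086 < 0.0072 False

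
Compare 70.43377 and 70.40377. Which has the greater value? 70.43377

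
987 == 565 False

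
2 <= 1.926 False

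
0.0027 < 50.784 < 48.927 False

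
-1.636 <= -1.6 True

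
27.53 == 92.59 False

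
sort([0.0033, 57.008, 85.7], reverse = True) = [85.7, 57.008, 0.0033]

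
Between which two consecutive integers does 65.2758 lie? 65 and 66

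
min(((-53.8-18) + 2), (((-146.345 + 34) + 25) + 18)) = -69.8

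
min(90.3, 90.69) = 90.3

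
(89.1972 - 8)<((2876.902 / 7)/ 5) True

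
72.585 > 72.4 True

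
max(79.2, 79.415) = 79.415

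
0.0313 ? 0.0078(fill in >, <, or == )>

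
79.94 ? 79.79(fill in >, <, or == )>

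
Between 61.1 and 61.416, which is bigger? 61.416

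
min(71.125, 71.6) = 71.125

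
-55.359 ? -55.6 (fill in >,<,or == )>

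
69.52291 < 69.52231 False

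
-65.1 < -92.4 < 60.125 False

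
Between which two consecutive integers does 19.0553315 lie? 19 and 20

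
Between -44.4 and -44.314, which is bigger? -44.314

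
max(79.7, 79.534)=79.7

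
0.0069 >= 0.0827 False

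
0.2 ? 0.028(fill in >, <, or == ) >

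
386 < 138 False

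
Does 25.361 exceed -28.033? Yes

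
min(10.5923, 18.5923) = 10.5923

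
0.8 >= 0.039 True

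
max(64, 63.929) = 64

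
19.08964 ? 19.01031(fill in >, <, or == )>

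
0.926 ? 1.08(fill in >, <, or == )<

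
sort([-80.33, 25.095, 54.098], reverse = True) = [54.098, 25.095, -80.33]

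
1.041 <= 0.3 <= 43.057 False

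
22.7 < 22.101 False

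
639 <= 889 True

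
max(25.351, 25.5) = 25.5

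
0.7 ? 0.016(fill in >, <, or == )>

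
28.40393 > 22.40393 True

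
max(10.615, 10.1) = 10.615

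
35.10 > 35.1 False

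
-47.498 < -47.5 False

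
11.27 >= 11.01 True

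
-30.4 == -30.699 False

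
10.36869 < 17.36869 True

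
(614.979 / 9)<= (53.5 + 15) True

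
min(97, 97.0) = 97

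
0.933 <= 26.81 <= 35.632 True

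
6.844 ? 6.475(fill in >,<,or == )>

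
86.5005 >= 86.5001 True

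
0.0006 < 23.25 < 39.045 True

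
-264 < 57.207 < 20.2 False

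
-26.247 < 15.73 True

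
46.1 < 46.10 False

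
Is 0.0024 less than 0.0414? Yes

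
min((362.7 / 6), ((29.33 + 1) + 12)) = 42.33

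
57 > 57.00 False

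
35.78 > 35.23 True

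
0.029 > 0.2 False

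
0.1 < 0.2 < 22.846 True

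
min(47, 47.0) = 47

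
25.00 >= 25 True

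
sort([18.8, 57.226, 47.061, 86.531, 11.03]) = [11.03, 18.8, 47.061, 57.226, 86.531]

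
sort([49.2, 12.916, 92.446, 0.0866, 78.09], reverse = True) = [92.446, 78.09, 49.2, 12.916, 0.0866]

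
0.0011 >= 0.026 False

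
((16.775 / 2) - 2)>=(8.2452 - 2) True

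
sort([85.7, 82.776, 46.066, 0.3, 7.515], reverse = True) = [85.7, 82.776, 46.066, 7.515, 0.3]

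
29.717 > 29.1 True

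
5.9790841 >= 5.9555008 True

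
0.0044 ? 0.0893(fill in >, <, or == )<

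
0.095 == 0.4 False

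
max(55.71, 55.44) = 55.71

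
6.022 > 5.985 True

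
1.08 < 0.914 False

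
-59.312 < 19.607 True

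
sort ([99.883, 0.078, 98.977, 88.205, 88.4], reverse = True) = [99.883, 98.977, 88.4, 88.205, 0.078]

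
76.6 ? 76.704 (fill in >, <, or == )<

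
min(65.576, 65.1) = 65.1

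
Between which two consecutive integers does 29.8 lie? 29 and 30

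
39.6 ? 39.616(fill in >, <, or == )<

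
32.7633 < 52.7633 True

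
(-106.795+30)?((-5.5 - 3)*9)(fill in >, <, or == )<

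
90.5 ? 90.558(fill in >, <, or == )<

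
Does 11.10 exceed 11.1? No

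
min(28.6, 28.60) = 28.6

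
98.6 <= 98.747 True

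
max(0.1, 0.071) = 0.1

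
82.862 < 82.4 False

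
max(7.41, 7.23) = 7.41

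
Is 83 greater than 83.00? No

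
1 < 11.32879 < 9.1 False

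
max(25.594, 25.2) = 25.594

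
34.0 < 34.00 False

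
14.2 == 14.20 True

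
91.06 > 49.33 True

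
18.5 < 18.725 True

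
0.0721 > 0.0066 True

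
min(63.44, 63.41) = 63.41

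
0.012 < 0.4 True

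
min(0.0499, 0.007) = 0.007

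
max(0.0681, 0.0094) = 0.0681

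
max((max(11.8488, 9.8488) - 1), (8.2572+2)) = 10.8488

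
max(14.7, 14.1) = 14.7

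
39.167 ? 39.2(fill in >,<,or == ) <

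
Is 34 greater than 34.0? No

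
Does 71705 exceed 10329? Yes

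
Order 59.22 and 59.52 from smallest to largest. 59.22, 59.52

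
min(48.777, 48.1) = 48.1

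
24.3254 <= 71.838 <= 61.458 False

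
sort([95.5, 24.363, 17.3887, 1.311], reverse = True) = [95.5, 24.363, 17.3887, 1.311]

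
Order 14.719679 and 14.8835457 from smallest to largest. 14.719679, 14.8835457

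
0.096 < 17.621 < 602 True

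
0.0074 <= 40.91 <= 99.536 True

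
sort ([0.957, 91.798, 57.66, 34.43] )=[0.957, 34.43, 57.66, 91.798]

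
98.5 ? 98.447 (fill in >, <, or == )>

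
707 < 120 False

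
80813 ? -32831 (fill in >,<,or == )>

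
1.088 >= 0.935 True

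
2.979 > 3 False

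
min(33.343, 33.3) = 33.3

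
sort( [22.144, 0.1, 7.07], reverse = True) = [22.144, 7.07, 0.1]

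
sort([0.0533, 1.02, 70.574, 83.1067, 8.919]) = [0.0533, 1.02, 8.919, 70.574, 83.1067]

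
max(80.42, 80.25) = 80.42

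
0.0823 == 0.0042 False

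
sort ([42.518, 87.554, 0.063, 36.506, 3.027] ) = [0.063, 3.027, 36.506, 42.518, 87.554]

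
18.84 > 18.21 True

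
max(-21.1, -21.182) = -21.1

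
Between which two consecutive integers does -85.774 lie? -86 and -85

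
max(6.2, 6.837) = 6.837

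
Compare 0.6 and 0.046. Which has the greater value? 0.6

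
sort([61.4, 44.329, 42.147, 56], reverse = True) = [61.4, 56, 44.329, 42.147]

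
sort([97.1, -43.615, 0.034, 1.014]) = [-43.615, 0.034, 1.014, 97.1]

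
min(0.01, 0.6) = 0.01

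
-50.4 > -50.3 False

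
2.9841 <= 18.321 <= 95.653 True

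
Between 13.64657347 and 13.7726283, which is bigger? 13.7726283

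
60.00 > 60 False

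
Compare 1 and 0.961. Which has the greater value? 1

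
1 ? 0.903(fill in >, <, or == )>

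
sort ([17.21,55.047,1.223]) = [1.223,17.21,55.047]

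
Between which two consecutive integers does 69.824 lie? 69 and 70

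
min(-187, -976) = -976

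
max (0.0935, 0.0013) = 0.0935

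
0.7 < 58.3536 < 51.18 False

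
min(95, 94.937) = 94.937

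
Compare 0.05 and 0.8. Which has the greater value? 0.8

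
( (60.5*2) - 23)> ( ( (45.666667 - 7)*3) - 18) False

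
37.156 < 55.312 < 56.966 True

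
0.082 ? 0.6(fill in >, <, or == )<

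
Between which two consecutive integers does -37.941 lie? -38 and -37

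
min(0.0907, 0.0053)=0.0053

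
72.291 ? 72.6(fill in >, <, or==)<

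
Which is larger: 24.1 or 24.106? 24.106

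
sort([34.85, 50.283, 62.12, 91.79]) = [34.85, 50.283, 62.12, 91.79]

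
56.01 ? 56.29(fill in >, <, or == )<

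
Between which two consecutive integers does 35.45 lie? 35 and 36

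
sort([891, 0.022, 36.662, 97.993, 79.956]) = [0.022, 36.662, 79.956, 97.993, 891]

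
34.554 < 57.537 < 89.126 True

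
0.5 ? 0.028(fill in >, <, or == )>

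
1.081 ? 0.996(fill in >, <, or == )>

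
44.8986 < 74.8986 True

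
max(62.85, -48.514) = 62.85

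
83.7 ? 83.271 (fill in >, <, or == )>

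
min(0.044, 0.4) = 0.044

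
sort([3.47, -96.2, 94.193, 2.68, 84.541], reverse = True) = [94.193, 84.541, 3.47, 2.68, -96.2]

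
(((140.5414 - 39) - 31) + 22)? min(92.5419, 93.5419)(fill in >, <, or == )<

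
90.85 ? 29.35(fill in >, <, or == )>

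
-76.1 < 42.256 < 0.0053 False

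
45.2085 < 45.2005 False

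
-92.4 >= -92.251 False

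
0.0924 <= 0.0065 False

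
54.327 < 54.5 True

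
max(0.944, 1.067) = 1.067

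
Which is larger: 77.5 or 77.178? 77.5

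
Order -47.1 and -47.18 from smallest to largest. -47.18, -47.1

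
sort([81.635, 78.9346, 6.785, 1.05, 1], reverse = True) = [81.635, 78.9346, 6.785, 1.05, 1]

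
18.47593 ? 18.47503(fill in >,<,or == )>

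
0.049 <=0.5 True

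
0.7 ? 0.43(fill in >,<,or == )>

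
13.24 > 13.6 False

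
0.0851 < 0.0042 False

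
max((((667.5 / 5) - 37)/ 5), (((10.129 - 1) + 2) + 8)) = 19.3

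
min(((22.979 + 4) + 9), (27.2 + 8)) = 35.2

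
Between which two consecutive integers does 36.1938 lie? 36 and 37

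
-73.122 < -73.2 False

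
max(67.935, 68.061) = 68.061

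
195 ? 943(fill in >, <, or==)<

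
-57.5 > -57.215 False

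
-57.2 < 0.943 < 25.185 True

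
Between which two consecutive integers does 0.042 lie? 0 and 1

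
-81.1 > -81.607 True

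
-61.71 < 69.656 True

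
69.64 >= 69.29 True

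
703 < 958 True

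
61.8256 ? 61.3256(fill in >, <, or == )>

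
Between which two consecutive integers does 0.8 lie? 0 and 1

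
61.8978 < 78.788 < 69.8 False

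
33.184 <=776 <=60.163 False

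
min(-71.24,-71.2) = -71.24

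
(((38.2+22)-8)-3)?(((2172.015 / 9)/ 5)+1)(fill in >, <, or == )<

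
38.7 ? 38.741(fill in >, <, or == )<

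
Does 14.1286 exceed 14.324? No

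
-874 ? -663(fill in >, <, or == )<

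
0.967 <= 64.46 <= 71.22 True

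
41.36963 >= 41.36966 False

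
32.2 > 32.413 False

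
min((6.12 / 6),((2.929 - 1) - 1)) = 0.929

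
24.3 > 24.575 False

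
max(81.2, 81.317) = 81.317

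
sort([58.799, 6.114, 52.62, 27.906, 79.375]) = [6.114, 27.906, 52.62, 58.799, 79.375]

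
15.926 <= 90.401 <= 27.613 False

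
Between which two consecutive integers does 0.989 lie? 0 and 1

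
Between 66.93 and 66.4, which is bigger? 66.93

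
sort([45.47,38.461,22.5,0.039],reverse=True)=[45.47,38.461,22.5,0.039]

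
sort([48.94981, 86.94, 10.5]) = [10.5, 48.94981, 86.94]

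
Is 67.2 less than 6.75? No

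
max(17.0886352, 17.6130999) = 17.6130999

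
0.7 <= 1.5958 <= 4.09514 True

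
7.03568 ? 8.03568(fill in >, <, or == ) <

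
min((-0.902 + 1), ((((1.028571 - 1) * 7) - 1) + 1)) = 0.098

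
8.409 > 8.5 False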